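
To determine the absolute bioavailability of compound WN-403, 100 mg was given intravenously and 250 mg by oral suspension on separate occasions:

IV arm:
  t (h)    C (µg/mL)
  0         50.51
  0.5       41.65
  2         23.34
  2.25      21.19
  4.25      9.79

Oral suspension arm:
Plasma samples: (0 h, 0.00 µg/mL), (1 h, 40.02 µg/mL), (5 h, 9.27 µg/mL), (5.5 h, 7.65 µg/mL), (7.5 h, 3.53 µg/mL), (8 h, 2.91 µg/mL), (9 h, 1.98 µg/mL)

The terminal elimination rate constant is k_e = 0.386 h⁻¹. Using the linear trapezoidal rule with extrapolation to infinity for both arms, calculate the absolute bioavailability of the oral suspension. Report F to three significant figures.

F = 0.428

Trapezoidal AUC_0→4.25 (IV):
  [0→0.5]: (50.51+41.65)/2 × 0.5 = 23.04
  [0.5→2]: (41.65+23.34)/2 × 1.5 = 48.7425
  [2→2.25]: (23.34+21.19)/2 × 0.25 = 5.56625
  [2.25→4.25]: (21.19+9.79)/2 × 2 = 30.98
  Sum = 108.32875 µg/mL·h
IV tail: 9.79/0.386 = 25.363; AUC_iv,0→∞ = 108.32875 + 25.363 = 133.69175 µg/mL·h
Trapezoidal AUC_0→9 (oral suspension):
  [0→1]: (0.00+40.02)/2 × 1 = 20.01
  [1→5]: (40.02+9.27)/2 × 4 = 98.58
  [5→5.5]: (9.27+7.65)/2 × 0.5 = 4.23
  [5.5→7.5]: (7.65+3.53)/2 × 2 = 11.18
  [7.5→8]: (3.53+2.91)/2 × 0.5 = 1.61
  [8→9]: (2.91+1.98)/2 × 1 = 2.445
  Sum = 138.055 µg/mL·h
oral suspension tail: 1.98/0.386 = 5.130; AUC_ev,0→∞ = 138.055 + 5.130 = 143.185 µg/mL·h
F = (AUC_ev/D_ev)/(AUC_iv/D_iv) = (143.185/250)/(133.69175/100) = 0.57274/1.3369175 = 0.4284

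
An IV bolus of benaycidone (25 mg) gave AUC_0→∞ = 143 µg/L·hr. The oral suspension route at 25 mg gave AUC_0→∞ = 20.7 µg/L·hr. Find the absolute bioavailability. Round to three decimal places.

F = 0.145

F = (AUC_ev / D_ev) / (AUC_iv / D_iv)
  = (20.7/25) / (143/25)
  = 0.828 / 5.72 = 0.1448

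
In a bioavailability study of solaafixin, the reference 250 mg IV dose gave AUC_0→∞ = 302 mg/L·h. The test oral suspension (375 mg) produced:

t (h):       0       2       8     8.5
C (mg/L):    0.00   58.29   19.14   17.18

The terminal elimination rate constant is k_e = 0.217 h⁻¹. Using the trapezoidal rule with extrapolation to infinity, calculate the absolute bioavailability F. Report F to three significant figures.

F = 0.836

Trapezoidal AUC_0→8.5 (oral suspension):
  [0→2]: (0.00+58.29)/2 × 2 = 58.29
  [2→8]: (58.29+19.14)/2 × 6 = 232.29
  [8→8.5]: (19.14+17.18)/2 × 0.5 = 9.08
  Sum = 299.66 mg/L·h
Tail: C_last/k_e = 17.18/0.217 = 79.171
AUC_0→∞ (oral suspension) = 299.66 + 79.171 = 378.831 mg/L·h
F = (AUC_ev/D_ev)/(AUC_iv/D_iv) = (378.831/375)/(302/250) = 1.010216/1.208 = 0.8363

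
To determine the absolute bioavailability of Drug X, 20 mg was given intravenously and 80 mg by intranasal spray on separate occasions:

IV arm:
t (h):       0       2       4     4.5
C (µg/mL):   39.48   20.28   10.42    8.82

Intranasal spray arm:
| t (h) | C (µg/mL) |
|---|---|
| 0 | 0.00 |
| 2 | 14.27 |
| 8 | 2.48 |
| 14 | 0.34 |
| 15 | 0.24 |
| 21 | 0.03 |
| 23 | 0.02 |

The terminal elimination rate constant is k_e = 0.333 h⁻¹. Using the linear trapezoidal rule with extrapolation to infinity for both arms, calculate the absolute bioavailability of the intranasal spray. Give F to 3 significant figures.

Trapezoidal AUC_0→4.5 (IV):
  [0→2]: (39.48+20.28)/2 × 2 = 59.76
  [2→4]: (20.28+10.42)/2 × 2 = 30.7
  [4→4.5]: (10.42+8.82)/2 × 0.5 = 4.81
  Sum = 95.27 µg/mL·h
IV tail: 8.82/0.333 = 26.486; AUC_iv,0→∞ = 95.27 + 26.486 = 121.756 µg/mL·h
Trapezoidal AUC_0→23 (intranasal spray):
  [0→2]: (0.00+14.27)/2 × 2 = 14.27
  [2→8]: (14.27+2.48)/2 × 6 = 50.25
  [8→14]: (2.48+0.34)/2 × 6 = 8.46
  [14→15]: (0.34+0.24)/2 × 1 = 0.29
  [15→21]: (0.24+0.03)/2 × 6 = 0.81
  [21→23]: (0.03+0.02)/2 × 2 = 0.05
  Sum = 74.13 µg/mL·h
intranasal spray tail: 0.02/0.333 = 0.060; AUC_ev,0→∞ = 74.13 + 0.060 = 74.19 µg/mL·h
F = (AUC_ev/D_ev)/(AUC_iv/D_iv) = (74.19/80)/(121.756/20) = 0.927375/6.0878 = 0.1523

F = 0.152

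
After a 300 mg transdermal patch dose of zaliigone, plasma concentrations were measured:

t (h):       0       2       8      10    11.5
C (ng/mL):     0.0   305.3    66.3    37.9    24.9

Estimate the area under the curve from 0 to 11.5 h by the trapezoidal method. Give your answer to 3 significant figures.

AUC = 1570 ng/mL·h

Trapezoidal AUC_0→11.5:
  [0→2]: (0.0+305.3)/2 × 2 = 305.3
  [2→8]: (305.3+66.3)/2 × 6 = 1114.8
  [8→10]: (66.3+37.9)/2 × 2 = 104.2
  [10→11.5]: (37.9+24.9)/2 × 1.5 = 47.1
  Sum = 1571.4 ng/mL·h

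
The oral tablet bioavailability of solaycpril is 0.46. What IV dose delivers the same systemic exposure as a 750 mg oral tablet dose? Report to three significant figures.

D_iv = 345 mg

Systemic exposure from an extravascular dose = F × D_ev, so the equivalent IV dose is F × D_ev.
D_iv = F × D_ev = 0.46 × 750 = 345 mg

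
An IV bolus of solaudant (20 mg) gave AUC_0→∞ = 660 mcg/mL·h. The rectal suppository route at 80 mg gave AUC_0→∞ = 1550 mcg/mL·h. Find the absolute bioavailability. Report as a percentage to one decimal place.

F = 58.7%

F = (AUC_ev / D_ev) / (AUC_iv / D_iv)
  = (1550/80) / (660/20)
  = 19.375 / 33 = 0.5871
  = 58.71%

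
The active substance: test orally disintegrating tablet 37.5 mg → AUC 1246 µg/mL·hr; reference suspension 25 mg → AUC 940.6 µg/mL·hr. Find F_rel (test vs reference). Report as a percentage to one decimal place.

F_rel = (AUC_test/D_test) / (AUC_ref/D_ref)
      = (1246/37.5) / (940.6/25)
      = 33.2267 / 37.624 = 0.8831 = 88.31%

F_rel = 88.3%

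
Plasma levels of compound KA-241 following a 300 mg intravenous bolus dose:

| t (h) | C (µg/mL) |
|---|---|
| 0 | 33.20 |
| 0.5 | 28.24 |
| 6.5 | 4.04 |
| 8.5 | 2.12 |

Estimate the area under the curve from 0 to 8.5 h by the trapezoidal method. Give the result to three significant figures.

Trapezoidal AUC_0→8.5:
  [0→0.5]: (33.20+28.24)/2 × 0.5 = 15.36
  [0.5→6.5]: (28.24+4.04)/2 × 6 = 96.84
  [6.5→8.5]: (4.04+2.12)/2 × 2 = 6.16
  Sum = 118.36 µg/mL·h

AUC = 118 µg/mL·h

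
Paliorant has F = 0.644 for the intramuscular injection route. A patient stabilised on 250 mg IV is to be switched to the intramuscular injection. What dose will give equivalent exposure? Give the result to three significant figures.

D_intramuscular = 388 mg

For equal systemic exposure: F × D_ev = D_iv
D_ev = D_iv / F = 250 / 0.644 = 388.199 mg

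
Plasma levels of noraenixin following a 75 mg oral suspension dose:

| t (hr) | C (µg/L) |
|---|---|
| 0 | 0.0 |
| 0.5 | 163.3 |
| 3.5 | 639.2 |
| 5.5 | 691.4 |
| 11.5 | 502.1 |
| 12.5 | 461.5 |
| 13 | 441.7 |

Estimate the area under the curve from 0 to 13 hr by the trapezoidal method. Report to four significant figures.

Trapezoidal AUC_0→13:
  [0→0.5]: (0.0+163.3)/2 × 0.5 = 40.825
  [0.5→3.5]: (163.3+639.2)/2 × 3 = 1203.75
  [3.5→5.5]: (639.2+691.4)/2 × 2 = 1330.6
  [5.5→11.5]: (691.4+502.1)/2 × 6 = 3580.5
  [11.5→12.5]: (502.1+461.5)/2 × 1 = 481.8
  [12.5→13]: (461.5+441.7)/2 × 0.5 = 225.8
  Sum = 6863.275 µg/L·hr

AUC = 6863 µg/L·hr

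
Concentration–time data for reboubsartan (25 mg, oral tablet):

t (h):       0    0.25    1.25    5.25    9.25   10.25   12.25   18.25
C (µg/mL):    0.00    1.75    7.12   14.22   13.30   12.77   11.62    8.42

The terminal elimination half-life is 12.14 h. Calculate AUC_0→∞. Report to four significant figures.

AUC = 347.4 µg/mL·h

Trapezoidal AUC_0→18.25:
  [0→0.25]: (0.00+1.75)/2 × 0.25 = 0.21875
  [0.25→1.25]: (1.75+7.12)/2 × 1 = 4.435
  [1.25→5.25]: (7.12+14.22)/2 × 4 = 42.68
  [5.25→9.25]: (14.22+13.30)/2 × 4 = 55.04
  [9.25→10.25]: (13.30+12.77)/2 × 1 = 13.035
  [10.25→12.25]: (12.77+11.62)/2 × 2 = 24.39
  [12.25→18.25]: (11.62+8.42)/2 × 6 = 60.12
  Sum = 199.91875 µg/mL·h
k_e = ln2 / t½ = 0.693147 / 12.14 = 0.0571 h^-1
Extrapolated tail: C_last / k_e = 8.42 / 0.0571 = 147.461
AUC_0→∞ = 199.91875 + 147.461 = 347.37975 µg/mL·h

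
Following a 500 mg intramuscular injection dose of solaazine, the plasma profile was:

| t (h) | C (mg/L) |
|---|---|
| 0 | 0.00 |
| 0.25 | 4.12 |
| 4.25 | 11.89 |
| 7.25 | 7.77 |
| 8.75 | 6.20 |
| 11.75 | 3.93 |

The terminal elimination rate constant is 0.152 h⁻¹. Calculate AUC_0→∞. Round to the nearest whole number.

Trapezoidal AUC_0→11.75:
  [0→0.25]: (0.00+4.12)/2 × 0.25 = 0.515
  [0.25→4.25]: (4.12+11.89)/2 × 4 = 32.02
  [4.25→7.25]: (11.89+7.77)/2 × 3 = 29.49
  [7.25→8.75]: (7.77+6.20)/2 × 1.5 = 10.4775
  [8.75→11.75]: (6.20+3.93)/2 × 3 = 15.195
  Sum = 87.6975 mg/L·h
Extrapolated tail: C_last / k_e = 3.93 / 0.152 = 25.855
AUC_0→∞ = 87.6975 + 25.855 = 113.5525 mg/L·h

AUC = 114 mg/L·h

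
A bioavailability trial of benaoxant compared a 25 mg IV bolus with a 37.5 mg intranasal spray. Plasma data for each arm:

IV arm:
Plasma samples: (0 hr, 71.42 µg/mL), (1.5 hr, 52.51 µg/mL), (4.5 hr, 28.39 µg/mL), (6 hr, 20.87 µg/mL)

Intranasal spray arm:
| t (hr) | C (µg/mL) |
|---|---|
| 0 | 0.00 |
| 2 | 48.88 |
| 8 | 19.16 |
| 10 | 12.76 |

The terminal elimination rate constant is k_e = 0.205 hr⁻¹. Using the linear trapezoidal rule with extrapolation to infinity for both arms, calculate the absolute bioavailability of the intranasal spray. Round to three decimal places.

Trapezoidal AUC_0→6 (IV):
  [0→1.5]: (71.42+52.51)/2 × 1.5 = 92.9475
  [1.5→4.5]: (52.51+28.39)/2 × 3 = 121.35
  [4.5→6]: (28.39+20.87)/2 × 1.5 = 36.945
  Sum = 251.2425 µg/mL·hr
IV tail: 20.87/0.205 = 101.805; AUC_iv,0→∞ = 251.2425 + 101.805 = 353.0475 µg/mL·hr
Trapezoidal AUC_0→10 (intranasal spray):
  [0→2]: (0.00+48.88)/2 × 2 = 48.88
  [2→8]: (48.88+19.16)/2 × 6 = 204.12
  [8→10]: (19.16+12.76)/2 × 2 = 31.92
  Sum = 284.92 µg/mL·hr
intranasal spray tail: 12.76/0.205 = 62.244; AUC_ev,0→∞ = 284.92 + 62.244 = 347.164 µg/mL·hr
F = (AUC_ev/D_ev)/(AUC_iv/D_iv) = (347.164/37.5)/(353.0475/25) = 9.25771/14.1219 = 0.6556

F = 0.656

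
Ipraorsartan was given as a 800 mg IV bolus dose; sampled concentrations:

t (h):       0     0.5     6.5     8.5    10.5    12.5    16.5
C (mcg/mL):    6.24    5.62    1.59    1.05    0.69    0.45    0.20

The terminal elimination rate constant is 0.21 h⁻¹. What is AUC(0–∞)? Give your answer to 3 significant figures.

Trapezoidal AUC_0→16.5:
  [0→0.5]: (6.24+5.62)/2 × 0.5 = 2.965
  [0.5→6.5]: (5.62+1.59)/2 × 6 = 21.63
  [6.5→8.5]: (1.59+1.05)/2 × 2 = 2.64
  [8.5→10.5]: (1.05+0.69)/2 × 2 = 1.74
  [10.5→12.5]: (0.69+0.45)/2 × 2 = 1.14
  [12.5→16.5]: (0.45+0.20)/2 × 4 = 1.3
  Sum = 31.415 mcg/mL·h
Extrapolated tail: C_last / k_e = 0.20 / 0.21 = 0.952
AUC_0→∞ = 31.415 + 0.952 = 32.367 mcg/mL·h

AUC = 32.4 mcg/mL·h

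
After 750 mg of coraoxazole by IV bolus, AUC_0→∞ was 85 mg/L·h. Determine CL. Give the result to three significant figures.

CL = Dose_iv / AUC_0→∞
   = 750 / 85 = 8.82353 L/h

CL = 8.82 L/h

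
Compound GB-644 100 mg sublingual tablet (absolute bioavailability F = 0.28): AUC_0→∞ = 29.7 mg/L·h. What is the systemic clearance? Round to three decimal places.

CL = F × Dose / AUC_0→∞
   = 0.28 × 100 / 29.7 = 0.942761 L/h

CL = 0.943 L/h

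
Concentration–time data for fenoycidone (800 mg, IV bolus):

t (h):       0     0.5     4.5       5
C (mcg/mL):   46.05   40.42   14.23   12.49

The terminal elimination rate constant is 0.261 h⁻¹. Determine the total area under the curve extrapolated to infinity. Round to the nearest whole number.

Trapezoidal AUC_0→5:
  [0→0.5]: (46.05+40.42)/2 × 0.5 = 21.6175
  [0.5→4.5]: (40.42+14.23)/2 × 4 = 109.3
  [4.5→5]: (14.23+12.49)/2 × 0.5 = 6.68
  Sum = 137.5975 mcg/mL·h
Extrapolated tail: C_last / k_e = 12.49 / 0.261 = 47.854
AUC_0→∞ = 137.5975 + 47.854 = 185.4515 mcg/mL·h

AUC = 185 mcg/mL·h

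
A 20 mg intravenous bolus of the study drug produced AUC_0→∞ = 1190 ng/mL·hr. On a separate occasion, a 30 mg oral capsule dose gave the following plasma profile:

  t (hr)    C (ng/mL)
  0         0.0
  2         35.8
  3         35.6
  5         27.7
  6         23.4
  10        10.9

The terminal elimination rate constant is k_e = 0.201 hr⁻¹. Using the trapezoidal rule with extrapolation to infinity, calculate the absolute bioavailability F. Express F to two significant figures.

Trapezoidal AUC_0→10 (oral capsule):
  [0→2]: (0.0+35.8)/2 × 2 = 35.8
  [2→3]: (35.8+35.6)/2 × 1 = 35.7
  [3→5]: (35.6+27.7)/2 × 2 = 63.3
  [5→6]: (27.7+23.4)/2 × 1 = 25.55
  [6→10]: (23.4+10.9)/2 × 4 = 68.6
  Sum = 228.95 ng/mL·hr
Tail: C_last/k_e = 10.9/0.201 = 54.229
AUC_0→∞ (oral capsule) = 228.95 + 54.229 = 283.179 ng/mL·hr
F = (AUC_ev/D_ev)/(AUC_iv/D_iv) = (283.179/30)/(1190/20) = 9.4393/59.5 = 0.1586

F = 0.16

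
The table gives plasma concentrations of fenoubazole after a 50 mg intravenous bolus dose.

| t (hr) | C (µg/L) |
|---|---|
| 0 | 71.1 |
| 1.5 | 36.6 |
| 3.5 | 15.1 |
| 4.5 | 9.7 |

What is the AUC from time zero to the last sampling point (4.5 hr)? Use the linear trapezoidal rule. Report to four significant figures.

AUC = 144.9 µg/L·hr

Trapezoidal AUC_0→4.5:
  [0→1.5]: (71.1+36.6)/2 × 1.5 = 80.775
  [1.5→3.5]: (36.6+15.1)/2 × 2 = 51.7
  [3.5→4.5]: (15.1+9.7)/2 × 1 = 12.4
  Sum = 144.875 µg/L·hr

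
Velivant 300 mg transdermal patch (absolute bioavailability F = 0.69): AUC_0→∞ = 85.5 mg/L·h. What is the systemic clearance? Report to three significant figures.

CL = F × Dose / AUC_0→∞
   = 0.69 × 300 / 85.5 = 2.42105 L/h

CL = 2.42 L/h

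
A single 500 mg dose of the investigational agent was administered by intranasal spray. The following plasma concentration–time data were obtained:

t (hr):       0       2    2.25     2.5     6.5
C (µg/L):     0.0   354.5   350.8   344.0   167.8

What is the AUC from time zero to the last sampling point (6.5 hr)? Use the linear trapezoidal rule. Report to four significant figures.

Trapezoidal AUC_0→6.5:
  [0→2]: (0.0+354.5)/2 × 2 = 354.5
  [2→2.25]: (354.5+350.8)/2 × 0.25 = 88.1625
  [2.25→2.5]: (350.8+344.0)/2 × 0.25 = 86.85
  [2.5→6.5]: (344.0+167.8)/2 × 4 = 1023.6
  Sum = 1553.1125 µg/L·hr

AUC = 1553 µg/L·hr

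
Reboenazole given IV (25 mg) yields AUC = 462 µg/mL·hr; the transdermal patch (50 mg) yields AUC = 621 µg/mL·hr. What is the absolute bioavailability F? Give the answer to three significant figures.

F = (AUC_ev / D_ev) / (AUC_iv / D_iv)
  = (621/50) / (462/25)
  = 12.42 / 18.48 = 0.6721

F = 0.672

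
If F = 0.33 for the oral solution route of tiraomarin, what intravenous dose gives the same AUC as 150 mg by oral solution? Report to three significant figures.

Systemic exposure from an extravascular dose = F × D_ev, so the equivalent IV dose is F × D_ev.
D_iv = F × D_ev = 0.33 × 150 = 49.5 mg

D_iv = 49.5 mg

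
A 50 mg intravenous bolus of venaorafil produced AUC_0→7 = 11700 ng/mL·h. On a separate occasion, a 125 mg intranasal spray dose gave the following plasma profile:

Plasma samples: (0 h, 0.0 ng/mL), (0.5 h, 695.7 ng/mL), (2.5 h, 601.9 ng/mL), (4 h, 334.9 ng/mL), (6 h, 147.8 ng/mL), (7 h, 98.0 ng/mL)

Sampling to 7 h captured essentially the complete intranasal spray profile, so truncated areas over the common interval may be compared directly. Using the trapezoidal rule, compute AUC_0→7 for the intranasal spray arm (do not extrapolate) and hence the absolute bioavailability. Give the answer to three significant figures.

F = 0.0950

Trapezoidal AUC_0→7 (intranasal spray):
  [0→0.5]: (0.0+695.7)/2 × 0.5 = 173.925
  [0.5→2.5]: (695.7+601.9)/2 × 2 = 1297.6
  [2.5→4]: (601.9+334.9)/2 × 1.5 = 702.6
  [4→6]: (334.9+147.8)/2 × 2 = 482.7
  [6→7]: (147.8+98.0)/2 × 1 = 122.9
  Sum = 2779.725 ng/mL·h
F = (AUC_ev/D_ev)/(AUC_iv/D_iv) = (2779.725/125)/(11700/50) = 22.2378/234 = 0.0950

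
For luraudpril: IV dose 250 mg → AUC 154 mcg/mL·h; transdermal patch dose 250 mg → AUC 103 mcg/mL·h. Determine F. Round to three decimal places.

F = 0.669

F = (AUC_ev / D_ev) / (AUC_iv / D_iv)
  = (103/250) / (154/250)
  = 0.412 / 0.616 = 0.6688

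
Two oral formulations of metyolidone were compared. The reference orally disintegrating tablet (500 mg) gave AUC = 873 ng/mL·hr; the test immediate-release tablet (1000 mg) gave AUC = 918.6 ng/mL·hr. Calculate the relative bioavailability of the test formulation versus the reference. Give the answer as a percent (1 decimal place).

F_rel = (AUC_test/D_test) / (AUC_ref/D_ref)
      = (918.6/1000) / (873/500)
      = 0.9186 / 1.746 = 0.5261 = 52.61%

F_rel = 52.6%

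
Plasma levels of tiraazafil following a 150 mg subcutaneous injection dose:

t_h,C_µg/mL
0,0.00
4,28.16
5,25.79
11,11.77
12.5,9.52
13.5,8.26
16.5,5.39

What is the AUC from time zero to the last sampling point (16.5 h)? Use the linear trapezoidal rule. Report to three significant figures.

Trapezoidal AUC_0→16.5:
  [0→4]: (0.00+28.16)/2 × 4 = 56.32
  [4→5]: (28.16+25.79)/2 × 1 = 26.975
  [5→11]: (25.79+11.77)/2 × 6 = 112.68
  [11→12.5]: (11.77+9.52)/2 × 1.5 = 15.9675
  [12.5→13.5]: (9.52+8.26)/2 × 1 = 8.89
  [13.5→16.5]: (8.26+5.39)/2 × 3 = 20.475
  Sum = 241.3075 µg/mL·h

AUC = 241 µg/mL·h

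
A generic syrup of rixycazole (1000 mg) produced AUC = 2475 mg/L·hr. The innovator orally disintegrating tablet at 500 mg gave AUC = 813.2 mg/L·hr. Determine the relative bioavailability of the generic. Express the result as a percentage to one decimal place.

F_rel = (AUC_test/D_test) / (AUC_ref/D_ref)
      = (2475/1000) / (813.2/500)
      = 2.475 / 1.6264 = 1.5218 = 152.18%

F_rel = 152.2%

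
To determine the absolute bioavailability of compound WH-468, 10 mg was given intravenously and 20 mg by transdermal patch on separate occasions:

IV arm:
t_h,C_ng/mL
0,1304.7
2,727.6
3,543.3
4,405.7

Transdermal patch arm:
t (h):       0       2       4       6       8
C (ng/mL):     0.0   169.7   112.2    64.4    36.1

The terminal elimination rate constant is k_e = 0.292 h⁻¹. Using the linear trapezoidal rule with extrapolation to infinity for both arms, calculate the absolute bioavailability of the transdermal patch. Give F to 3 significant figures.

F = 0.0940

Trapezoidal AUC_0→4 (IV):
  [0→2]: (1304.7+727.6)/2 × 2 = 2032.3
  [2→3]: (727.6+543.3)/2 × 1 = 635.45
  [3→4]: (543.3+405.7)/2 × 1 = 474.5
  Sum = 3142.25 ng/mL·h
IV tail: 405.7/0.292 = 1389.384; AUC_iv,0→∞ = 3142.25 + 1389.384 = 4531.634 ng/mL·h
Trapezoidal AUC_0→8 (transdermal patch):
  [0→2]: (0.0+169.7)/2 × 2 = 169.7
  [2→4]: (169.7+112.2)/2 × 2 = 281.9
  [4→6]: (112.2+64.4)/2 × 2 = 176.6
  [6→8]: (64.4+36.1)/2 × 2 = 100.5
  Sum = 728.7 ng/mL·h
transdermal patch tail: 36.1/0.292 = 123.630; AUC_ev,0→∞ = 728.7 + 123.630 = 852.33 ng/mL·h
F = (AUC_ev/D_ev)/(AUC_iv/D_iv) = (852.33/20)/(4531.634/10) = 42.6165/453.1634 = 0.0940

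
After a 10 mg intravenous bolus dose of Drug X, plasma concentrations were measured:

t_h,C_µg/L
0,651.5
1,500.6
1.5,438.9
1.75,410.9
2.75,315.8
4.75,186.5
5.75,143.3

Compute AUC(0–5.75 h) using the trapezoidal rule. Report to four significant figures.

AUC = 1948 µg/L·h

Trapezoidal AUC_0→5.75:
  [0→1]: (651.5+500.6)/2 × 1 = 576.05
  [1→1.5]: (500.6+438.9)/2 × 0.5 = 234.875
  [1.5→1.75]: (438.9+410.9)/2 × 0.25 = 106.225
  [1.75→2.75]: (410.9+315.8)/2 × 1 = 363.35
  [2.75→4.75]: (315.8+186.5)/2 × 2 = 502.3
  [4.75→5.75]: (186.5+143.3)/2 × 1 = 164.9
  Sum = 1947.7 µg/L·h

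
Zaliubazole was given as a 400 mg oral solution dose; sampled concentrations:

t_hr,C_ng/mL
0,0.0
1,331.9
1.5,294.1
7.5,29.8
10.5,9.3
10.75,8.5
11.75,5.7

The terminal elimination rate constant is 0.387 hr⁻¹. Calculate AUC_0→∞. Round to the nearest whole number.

AUC = 1377 ng/mL·hr

Trapezoidal AUC_0→11.75:
  [0→1]: (0.0+331.9)/2 × 1 = 165.95
  [1→1.5]: (331.9+294.1)/2 × 0.5 = 156.5
  [1.5→7.5]: (294.1+29.8)/2 × 6 = 971.7
  [7.5→10.5]: (29.8+9.3)/2 × 3 = 58.65
  [10.5→10.75]: (9.3+8.5)/2 × 0.25 = 2.225
  [10.75→11.75]: (8.5+5.7)/2 × 1 = 7.1
  Sum = 1362.125 ng/mL·hr
Extrapolated tail: C_last / k_e = 5.7 / 0.387 = 14.729
AUC_0→∞ = 1362.125 + 14.729 = 1376.854 ng/mL·hr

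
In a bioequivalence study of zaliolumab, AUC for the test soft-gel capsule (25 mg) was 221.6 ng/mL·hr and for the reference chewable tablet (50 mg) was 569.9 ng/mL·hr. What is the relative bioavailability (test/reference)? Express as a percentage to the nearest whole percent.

F_rel = 78%

F_rel = (AUC_test/D_test) / (AUC_ref/D_ref)
      = (221.6/25) / (569.9/50)
      = 8.864 / 11.398 = 0.7777 = 77.77%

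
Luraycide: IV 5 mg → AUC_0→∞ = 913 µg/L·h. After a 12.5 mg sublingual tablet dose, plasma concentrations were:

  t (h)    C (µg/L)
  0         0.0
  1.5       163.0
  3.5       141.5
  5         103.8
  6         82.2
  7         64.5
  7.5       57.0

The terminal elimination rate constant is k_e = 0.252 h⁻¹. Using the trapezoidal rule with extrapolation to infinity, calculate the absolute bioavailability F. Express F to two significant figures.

F = 0.45

Trapezoidal AUC_0→7.5 (sublingual tablet):
  [0→1.5]: (0.0+163.0)/2 × 1.5 = 122.25
  [1.5→3.5]: (163.0+141.5)/2 × 2 = 304.5
  [3.5→5]: (141.5+103.8)/2 × 1.5 = 183.975
  [5→6]: (103.8+82.2)/2 × 1 = 93.0
  [6→7]: (82.2+64.5)/2 × 1 = 73.35
  [7→7.5]: (64.5+57.0)/2 × 0.5 = 30.375
  Sum = 807.45 µg/L·h
Tail: C_last/k_e = 57.0/0.252 = 226.190
AUC_0→∞ (sublingual tablet) = 807.45 + 226.190 = 1033.64 µg/L·h
F = (AUC_ev/D_ev)/(AUC_iv/D_iv) = (1033.64/12.5)/(913/5) = 82.6912/182.6 = 0.4529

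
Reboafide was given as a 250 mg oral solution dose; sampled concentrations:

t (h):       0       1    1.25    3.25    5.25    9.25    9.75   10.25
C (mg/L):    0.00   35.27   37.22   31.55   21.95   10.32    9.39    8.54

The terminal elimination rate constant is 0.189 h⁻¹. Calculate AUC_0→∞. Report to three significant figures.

AUC = 268 mg/L·h

Trapezoidal AUC_0→10.25:
  [0→1]: (0.00+35.27)/2 × 1 = 17.635
  [1→1.25]: (35.27+37.22)/2 × 0.25 = 9.06125
  [1.25→3.25]: (37.22+31.55)/2 × 2 = 68.77
  [3.25→5.25]: (31.55+21.95)/2 × 2 = 53.5
  [5.25→9.25]: (21.95+10.32)/2 × 4 = 64.54
  [9.25→9.75]: (10.32+9.39)/2 × 0.5 = 4.9275
  [9.75→10.25]: (9.39+8.54)/2 × 0.5 = 4.4825
  Sum = 222.91625 mg/L·h
Extrapolated tail: C_last / k_e = 8.54 / 0.189 = 45.185
AUC_0→∞ = 222.91625 + 45.185 = 268.10125 mg/L·h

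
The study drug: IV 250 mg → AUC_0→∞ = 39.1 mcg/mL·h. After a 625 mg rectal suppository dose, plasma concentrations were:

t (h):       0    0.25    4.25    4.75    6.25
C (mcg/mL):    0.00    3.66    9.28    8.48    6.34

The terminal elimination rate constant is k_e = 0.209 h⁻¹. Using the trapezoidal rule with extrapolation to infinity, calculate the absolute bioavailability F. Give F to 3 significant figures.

Trapezoidal AUC_0→6.25 (rectal suppository):
  [0→0.25]: (0.00+3.66)/2 × 0.25 = 0.4575
  [0.25→4.25]: (3.66+9.28)/2 × 4 = 25.88
  [4.25→4.75]: (9.28+8.48)/2 × 0.5 = 4.44
  [4.75→6.25]: (8.48+6.34)/2 × 1.5 = 11.115
  Sum = 41.8925 mcg/mL·h
Tail: C_last/k_e = 6.34/0.209 = 30.335
AUC_0→∞ (rectal suppository) = 41.8925 + 30.335 = 72.2275 mcg/mL·h
F = (AUC_ev/D_ev)/(AUC_iv/D_iv) = (72.2275/625)/(39.1/250) = 0.115564/0.1564 = 0.7389

F = 0.739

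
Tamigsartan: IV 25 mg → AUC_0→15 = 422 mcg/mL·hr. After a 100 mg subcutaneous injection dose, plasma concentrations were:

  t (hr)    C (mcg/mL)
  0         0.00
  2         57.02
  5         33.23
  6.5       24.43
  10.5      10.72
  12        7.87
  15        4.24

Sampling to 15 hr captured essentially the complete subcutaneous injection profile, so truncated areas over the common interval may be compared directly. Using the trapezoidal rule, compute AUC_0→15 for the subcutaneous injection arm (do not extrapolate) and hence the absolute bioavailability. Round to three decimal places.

Trapezoidal AUC_0→15 (subcutaneous injection):
  [0→2]: (0.00+57.02)/2 × 2 = 57.02
  [2→5]: (57.02+33.23)/2 × 3 = 135.375
  [5→6.5]: (33.23+24.43)/2 × 1.5 = 43.245
  [6.5→10.5]: (24.43+10.72)/2 × 4 = 70.3
  [10.5→12]: (10.72+7.87)/2 × 1.5 = 13.9425
  [12→15]: (7.87+4.24)/2 × 3 = 18.165
  Sum = 338.0475 mcg/mL·hr
F = (AUC_ev/D_ev)/(AUC_iv/D_iv) = (338.0475/100)/(422/25) = 3.380475/16.88 = 0.2003

F = 0.200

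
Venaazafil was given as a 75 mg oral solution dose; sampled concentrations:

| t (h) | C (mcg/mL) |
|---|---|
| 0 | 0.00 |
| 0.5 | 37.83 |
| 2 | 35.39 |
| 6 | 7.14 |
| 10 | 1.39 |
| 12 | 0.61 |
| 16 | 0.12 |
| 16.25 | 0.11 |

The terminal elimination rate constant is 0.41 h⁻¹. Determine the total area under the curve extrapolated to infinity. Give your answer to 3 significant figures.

Trapezoidal AUC_0→16.25:
  [0→0.5]: (0.00+37.83)/2 × 0.5 = 9.4575
  [0.5→2]: (37.83+35.39)/2 × 1.5 = 54.915
  [2→6]: (35.39+7.14)/2 × 4 = 85.06
  [6→10]: (7.14+1.39)/2 × 4 = 17.06
  [10→12]: (1.39+0.61)/2 × 2 = 2.0
  [12→16]: (0.61+0.12)/2 × 4 = 1.46
  [16→16.25]: (0.12+0.11)/2 × 0.25 = 0.02875
  Sum = 169.98125 mcg/mL·h
Extrapolated tail: C_last / k_e = 0.11 / 0.41 = 0.268
AUC_0→∞ = 169.98125 + 0.268 = 170.24925 mcg/mL·h

AUC = 170 mcg/mL·h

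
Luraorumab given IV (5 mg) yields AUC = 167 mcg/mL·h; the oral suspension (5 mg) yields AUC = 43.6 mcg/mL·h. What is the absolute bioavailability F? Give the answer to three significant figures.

F = (AUC_ev / D_ev) / (AUC_iv / D_iv)
  = (43.6/5) / (167/5)
  = 8.72 / 33.4 = 0.2611

F = 0.261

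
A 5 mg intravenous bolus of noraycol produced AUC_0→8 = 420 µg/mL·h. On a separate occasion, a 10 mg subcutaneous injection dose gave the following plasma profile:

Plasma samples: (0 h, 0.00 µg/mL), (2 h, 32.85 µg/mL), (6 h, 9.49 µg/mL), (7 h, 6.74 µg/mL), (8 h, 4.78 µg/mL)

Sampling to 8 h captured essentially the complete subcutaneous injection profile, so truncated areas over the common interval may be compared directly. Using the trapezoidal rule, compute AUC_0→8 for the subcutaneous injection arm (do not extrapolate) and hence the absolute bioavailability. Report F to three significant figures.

F = 0.156

Trapezoidal AUC_0→8 (subcutaneous injection):
  [0→2]: (0.00+32.85)/2 × 2 = 32.85
  [2→6]: (32.85+9.49)/2 × 4 = 84.68
  [6→7]: (9.49+6.74)/2 × 1 = 8.115
  [7→8]: (6.74+4.78)/2 × 1 = 5.76
  Sum = 131.405 µg/mL·h
F = (AUC_ev/D_ev)/(AUC_iv/D_iv) = (131.405/10)/(420/5) = 13.1405/84 = 0.1564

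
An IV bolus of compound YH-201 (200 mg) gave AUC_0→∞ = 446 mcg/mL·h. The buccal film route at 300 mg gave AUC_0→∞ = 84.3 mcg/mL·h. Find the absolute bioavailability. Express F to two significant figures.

F = 0.13

F = (AUC_ev / D_ev) / (AUC_iv / D_iv)
  = (84.3/300) / (446/200)
  = 0.281 / 2.23 = 0.1260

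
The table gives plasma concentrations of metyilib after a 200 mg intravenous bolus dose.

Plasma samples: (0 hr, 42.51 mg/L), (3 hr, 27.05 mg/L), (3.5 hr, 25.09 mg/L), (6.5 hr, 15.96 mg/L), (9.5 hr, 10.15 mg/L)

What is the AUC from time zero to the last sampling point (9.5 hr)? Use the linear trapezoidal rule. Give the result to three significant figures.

AUC = 218 mg/L·hr

Trapezoidal AUC_0→9.5:
  [0→3]: (42.51+27.05)/2 × 3 = 104.34
  [3→3.5]: (27.05+25.09)/2 × 0.5 = 13.035
  [3.5→6.5]: (25.09+15.96)/2 × 3 = 61.575
  [6.5→9.5]: (15.96+10.15)/2 × 3 = 39.165
  Sum = 218.115 mg/L·hr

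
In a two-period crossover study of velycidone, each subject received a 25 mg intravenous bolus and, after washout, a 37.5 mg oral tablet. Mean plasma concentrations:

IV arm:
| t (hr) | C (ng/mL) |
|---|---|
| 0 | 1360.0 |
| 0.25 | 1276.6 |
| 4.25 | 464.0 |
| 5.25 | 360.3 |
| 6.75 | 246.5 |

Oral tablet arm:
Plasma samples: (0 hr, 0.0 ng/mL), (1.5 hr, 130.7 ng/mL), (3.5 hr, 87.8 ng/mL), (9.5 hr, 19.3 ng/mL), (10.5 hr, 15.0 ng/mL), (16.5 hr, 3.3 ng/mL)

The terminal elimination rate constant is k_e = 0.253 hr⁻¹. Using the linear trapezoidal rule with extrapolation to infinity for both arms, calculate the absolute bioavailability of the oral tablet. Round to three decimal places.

F = 0.085

Trapezoidal AUC_0→6.75 (IV):
  [0→0.25]: (1360.0+1276.6)/2 × 0.25 = 329.575
  [0.25→4.25]: (1276.6+464.0)/2 × 4 = 3481.2
  [4.25→5.25]: (464.0+360.3)/2 × 1 = 412.15
  [5.25→6.75]: (360.3+246.5)/2 × 1.5 = 455.1
  Sum = 4678.025 ng/mL·hr
IV tail: 246.5/0.253 = 974.308; AUC_iv,0→∞ = 4678.025 + 974.308 = 5652.333 ng/mL·hr
Trapezoidal AUC_0→16.5 (oral tablet):
  [0→1.5]: (0.0+130.7)/2 × 1.5 = 98.025
  [1.5→3.5]: (130.7+87.8)/2 × 2 = 218.5
  [3.5→9.5]: (87.8+19.3)/2 × 6 = 321.3
  [9.5→10.5]: (19.3+15.0)/2 × 1 = 17.15
  [10.5→16.5]: (15.0+3.3)/2 × 6 = 54.9
  Sum = 709.875 ng/mL·hr
oral tablet tail: 3.3/0.253 = 13.043; AUC_ev,0→∞ = 709.875 + 13.043 = 722.918 ng/mL·hr
F = (AUC_ev/D_ev)/(AUC_iv/D_iv) = (722.918/37.5)/(5652.333/25) = 19.2778/226.09332 = 0.0853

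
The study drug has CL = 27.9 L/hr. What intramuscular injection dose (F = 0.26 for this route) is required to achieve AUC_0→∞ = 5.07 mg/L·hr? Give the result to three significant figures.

Dose = 544 mg

Dose = CL × AUC_0→∞ / F
     = 27.9 × 5.07 / 0.26 = 544.05 mg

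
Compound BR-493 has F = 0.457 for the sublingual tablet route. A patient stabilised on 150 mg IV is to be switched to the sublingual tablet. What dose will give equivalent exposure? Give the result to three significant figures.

D_sublingual = 328 mg

For equal systemic exposure: F × D_ev = D_iv
D_ev = D_iv / F = 150 / 0.457 = 328.228 mg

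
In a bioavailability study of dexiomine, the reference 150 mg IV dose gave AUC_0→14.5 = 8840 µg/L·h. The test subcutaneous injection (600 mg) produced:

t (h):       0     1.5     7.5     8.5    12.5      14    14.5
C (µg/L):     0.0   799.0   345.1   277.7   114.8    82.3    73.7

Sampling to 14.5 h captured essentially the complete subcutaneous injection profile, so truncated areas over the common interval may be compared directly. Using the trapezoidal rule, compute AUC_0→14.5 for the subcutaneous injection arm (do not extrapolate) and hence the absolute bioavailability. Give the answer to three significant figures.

F = 0.150

Trapezoidal AUC_0→14.5 (subcutaneous injection):
  [0→1.5]: (0.0+799.0)/2 × 1.5 = 599.25
  [1.5→7.5]: (799.0+345.1)/2 × 6 = 3432.3
  [7.5→8.5]: (345.1+277.7)/2 × 1 = 311.4
  [8.5→12.5]: (277.7+114.8)/2 × 4 = 785.0
  [12.5→14]: (114.8+82.3)/2 × 1.5 = 147.825
  [14→14.5]: (82.3+73.7)/2 × 0.5 = 39.0
  Sum = 5314.775 µg/L·h
F = (AUC_ev/D_ev)/(AUC_iv/D_iv) = (5314.775/600)/(8840/150) = 8.85796/58.9333 = 0.1503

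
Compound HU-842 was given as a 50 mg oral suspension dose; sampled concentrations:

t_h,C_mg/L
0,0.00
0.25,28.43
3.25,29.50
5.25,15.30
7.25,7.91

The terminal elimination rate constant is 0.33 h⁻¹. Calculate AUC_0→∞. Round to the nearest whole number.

AUC = 182 mg/L·h

Trapezoidal AUC_0→7.25:
  [0→0.25]: (0.00+28.43)/2 × 0.25 = 3.55375
  [0.25→3.25]: (28.43+29.50)/2 × 3 = 86.895
  [3.25→5.25]: (29.50+15.30)/2 × 2 = 44.8
  [5.25→7.25]: (15.30+7.91)/2 × 2 = 23.21
  Sum = 158.45875 mg/L·h
Extrapolated tail: C_last / k_e = 7.91 / 0.33 = 23.970
AUC_0→∞ = 158.45875 + 23.970 = 182.42875 mg/L·h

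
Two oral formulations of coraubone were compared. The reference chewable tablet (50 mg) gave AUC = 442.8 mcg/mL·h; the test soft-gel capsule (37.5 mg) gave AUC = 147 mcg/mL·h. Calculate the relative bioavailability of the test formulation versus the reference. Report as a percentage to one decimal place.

F_rel = 44.3%

F_rel = (AUC_test/D_test) / (AUC_ref/D_ref)
      = (147/37.5) / (442.8/50)
      = 3.92 / 8.856 = 0.4426 = 44.26%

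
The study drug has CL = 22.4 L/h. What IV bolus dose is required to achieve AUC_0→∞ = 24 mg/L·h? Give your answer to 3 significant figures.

Dose_iv = CL × AUC_0→∞
     = 22.4 × 24 = 537.6 mg

Dose = 538 mg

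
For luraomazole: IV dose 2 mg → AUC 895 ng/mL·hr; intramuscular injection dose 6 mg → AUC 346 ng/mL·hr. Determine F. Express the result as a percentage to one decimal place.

F = (AUC_ev / D_ev) / (AUC_iv / D_iv)
  = (346/6) / (895/2)
  = 57.6667 / 447.5 = 0.1289
  = 12.89%

F = 12.9%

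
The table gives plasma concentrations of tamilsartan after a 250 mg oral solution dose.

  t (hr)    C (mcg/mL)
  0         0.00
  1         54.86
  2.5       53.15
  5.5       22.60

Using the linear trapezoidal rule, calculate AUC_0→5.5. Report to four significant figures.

Trapezoidal AUC_0→5.5:
  [0→1]: (0.00+54.86)/2 × 1 = 27.43
  [1→2.5]: (54.86+53.15)/2 × 1.5 = 81.0075
  [2.5→5.5]: (53.15+22.60)/2 × 3 = 113.625
  Sum = 222.0625 mcg/mL·hr

AUC = 222.1 mcg/mL·hr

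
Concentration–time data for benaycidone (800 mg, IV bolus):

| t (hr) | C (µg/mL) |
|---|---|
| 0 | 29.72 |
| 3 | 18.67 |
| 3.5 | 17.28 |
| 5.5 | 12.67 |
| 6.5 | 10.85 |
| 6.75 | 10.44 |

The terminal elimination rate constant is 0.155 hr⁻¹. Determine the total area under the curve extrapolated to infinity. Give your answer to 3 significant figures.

AUC = 193 µg/mL·hr

Trapezoidal AUC_0→6.75:
  [0→3]: (29.72+18.67)/2 × 3 = 72.585
  [3→3.5]: (18.67+17.28)/2 × 0.5 = 8.9875
  [3.5→5.5]: (17.28+12.67)/2 × 2 = 29.95
  [5.5→6.5]: (12.67+10.85)/2 × 1 = 11.76
  [6.5→6.75]: (10.85+10.44)/2 × 0.25 = 2.66125
  Sum = 125.94375 µg/mL·hr
Extrapolated tail: C_last / k_e = 10.44 / 0.155 = 67.355
AUC_0→∞ = 125.94375 + 67.355 = 193.29875 µg/mL·hr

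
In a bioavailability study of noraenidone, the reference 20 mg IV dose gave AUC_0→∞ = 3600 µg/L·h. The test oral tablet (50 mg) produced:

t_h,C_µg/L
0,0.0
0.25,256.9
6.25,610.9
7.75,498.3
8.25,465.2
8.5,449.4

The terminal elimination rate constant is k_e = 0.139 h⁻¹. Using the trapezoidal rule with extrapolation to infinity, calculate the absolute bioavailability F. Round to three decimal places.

Trapezoidal AUC_0→8.5 (oral tablet):
  [0→0.25]: (0.0+256.9)/2 × 0.25 = 32.1125
  [0.25→6.25]: (256.9+610.9)/2 × 6 = 2603.4
  [6.25→7.75]: (610.9+498.3)/2 × 1.5 = 831.9
  [7.75→8.25]: (498.3+465.2)/2 × 0.5 = 240.875
  [8.25→8.5]: (465.2+449.4)/2 × 0.25 = 114.325
  Sum = 3822.6125 µg/L·h
Tail: C_last/k_e = 449.4/0.139 = 3233.094
AUC_0→∞ (oral tablet) = 3822.6125 + 3233.094 = 7055.7065 µg/L·h
F = (AUC_ev/D_ev)/(AUC_iv/D_iv) = (7055.7065/50)/(3600/20) = 141.11413/180 = 0.7840

F = 0.784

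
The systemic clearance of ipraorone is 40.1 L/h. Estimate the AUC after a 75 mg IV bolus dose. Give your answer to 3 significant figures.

AUC = 1.87 mg/L·h

AUC_0→∞ = Dose_iv / CL
        = 75 / 40.1 = 1.87032 mg/L·h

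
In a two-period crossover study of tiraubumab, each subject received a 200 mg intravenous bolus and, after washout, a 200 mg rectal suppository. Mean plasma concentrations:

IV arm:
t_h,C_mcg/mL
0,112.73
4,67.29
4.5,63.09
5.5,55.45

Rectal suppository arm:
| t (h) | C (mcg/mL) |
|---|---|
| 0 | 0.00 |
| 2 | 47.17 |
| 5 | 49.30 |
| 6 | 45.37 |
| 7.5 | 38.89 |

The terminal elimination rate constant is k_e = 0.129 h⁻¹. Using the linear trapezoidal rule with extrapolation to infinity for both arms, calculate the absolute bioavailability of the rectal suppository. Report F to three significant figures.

Trapezoidal AUC_0→5.5 (IV):
  [0→4]: (112.73+67.29)/2 × 4 = 360.04
  [4→4.5]: (67.29+63.09)/2 × 0.5 = 32.595
  [4.5→5.5]: (63.09+55.45)/2 × 1 = 59.27
  Sum = 451.905 mcg/mL·h
IV tail: 55.45/0.129 = 429.845; AUC_iv,0→∞ = 451.905 + 429.845 = 881.75 mcg/mL·h
Trapezoidal AUC_0→7.5 (rectal suppository):
  [0→2]: (0.00+47.17)/2 × 2 = 47.17
  [2→5]: (47.17+49.30)/2 × 3 = 144.705
  [5→6]: (49.30+45.37)/2 × 1 = 47.335
  [6→7.5]: (45.37+38.89)/2 × 1.5 = 63.195
  Sum = 302.405 mcg/mL·h
rectal suppository tail: 38.89/0.129 = 301.473; AUC_ev,0→∞ = 302.405 + 301.473 = 603.878 mcg/mL·h
F = (AUC_ev/D_ev)/(AUC_iv/D_iv) = (603.878/200)/(881.75/200) = 3.01939/4.40875 = 0.6849

F = 0.685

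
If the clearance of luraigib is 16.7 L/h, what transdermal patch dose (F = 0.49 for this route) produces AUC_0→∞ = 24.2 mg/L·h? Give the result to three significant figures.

Dose = 825 mg

Dose = CL × AUC_0→∞ / F
     = 16.7 × 24.2 / 0.49 = 824.776 mg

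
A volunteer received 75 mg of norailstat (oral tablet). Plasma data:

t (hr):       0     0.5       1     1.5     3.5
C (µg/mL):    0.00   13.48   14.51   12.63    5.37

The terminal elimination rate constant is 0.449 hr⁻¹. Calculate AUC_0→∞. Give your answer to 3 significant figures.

AUC = 47.1 µg/mL·hr

Trapezoidal AUC_0→3.5:
  [0→0.5]: (0.00+13.48)/2 × 0.5 = 3.37
  [0.5→1]: (13.48+14.51)/2 × 0.5 = 6.9975
  [1→1.5]: (14.51+12.63)/2 × 0.5 = 6.785
  [1.5→3.5]: (12.63+5.37)/2 × 2 = 18.0
  Sum = 35.1525 µg/mL·hr
Extrapolated tail: C_last / k_e = 5.37 / 0.449 = 11.960
AUC_0→∞ = 35.1525 + 11.960 = 47.1125 µg/mL·hr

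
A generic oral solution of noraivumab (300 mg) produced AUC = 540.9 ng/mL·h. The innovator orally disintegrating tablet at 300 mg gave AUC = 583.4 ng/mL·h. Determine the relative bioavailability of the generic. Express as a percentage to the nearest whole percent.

F_rel = (AUC_test/D_test) / (AUC_ref/D_ref)
      = (540.9/300) / (583.4/300)
      = 1.803 / 1.94467 = 0.9271 = 92.71%

F_rel = 93%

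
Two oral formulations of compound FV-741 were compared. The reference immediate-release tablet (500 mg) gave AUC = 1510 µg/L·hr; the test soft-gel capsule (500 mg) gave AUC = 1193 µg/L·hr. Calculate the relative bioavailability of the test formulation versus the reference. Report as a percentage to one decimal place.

F_rel = (AUC_test/D_test) / (AUC_ref/D_ref)
      = (1193/500) / (1510/500)
      = 2.386 / 3.02 = 0.7901 = 79.01%

F_rel = 79.0%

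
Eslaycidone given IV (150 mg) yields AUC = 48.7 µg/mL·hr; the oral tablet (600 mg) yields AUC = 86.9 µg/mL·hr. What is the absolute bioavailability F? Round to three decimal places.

F = (AUC_ev / D_ev) / (AUC_iv / D_iv)
  = (86.9/600) / (48.7/150)
  = 0.144833 / 0.324667 = 0.4461

F = 0.446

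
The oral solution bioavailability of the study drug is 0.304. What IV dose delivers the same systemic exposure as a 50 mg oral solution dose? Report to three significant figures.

D_iv = 15.2 mg

Systemic exposure from an extravascular dose = F × D_ev, so the equivalent IV dose is F × D_ev.
D_iv = F × D_ev = 0.304 × 50 = 15.2 mg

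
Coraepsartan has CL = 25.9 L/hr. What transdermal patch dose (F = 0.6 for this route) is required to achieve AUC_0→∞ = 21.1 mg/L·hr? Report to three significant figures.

Dose = CL × AUC_0→∞ / F
     = 25.9 × 21.1 / 0.6 = 910.817 mg

Dose = 911 mg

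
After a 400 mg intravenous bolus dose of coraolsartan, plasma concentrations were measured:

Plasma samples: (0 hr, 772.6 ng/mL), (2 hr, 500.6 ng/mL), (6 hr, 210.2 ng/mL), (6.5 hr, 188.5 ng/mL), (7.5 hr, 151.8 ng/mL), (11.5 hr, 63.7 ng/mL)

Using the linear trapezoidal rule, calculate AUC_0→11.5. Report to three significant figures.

Trapezoidal AUC_0→11.5:
  [0→2]: (772.6+500.6)/2 × 2 = 1273.2
  [2→6]: (500.6+210.2)/2 × 4 = 1421.6
  [6→6.5]: (210.2+188.5)/2 × 0.5 = 99.675
  [6.5→7.5]: (188.5+151.8)/2 × 1 = 170.15
  [7.5→11.5]: (151.8+63.7)/2 × 4 = 431.0
  Sum = 3395.625 ng/mL·hr

AUC = 3400 ng/mL·hr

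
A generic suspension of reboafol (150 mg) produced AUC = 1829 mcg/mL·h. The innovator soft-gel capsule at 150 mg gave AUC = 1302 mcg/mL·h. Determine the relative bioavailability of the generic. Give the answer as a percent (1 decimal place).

F_rel = 140.5%

F_rel = (AUC_test/D_test) / (AUC_ref/D_ref)
      = (1829/150) / (1302/150)
      = 12.1933 / 8.68 = 1.4048 = 140.48%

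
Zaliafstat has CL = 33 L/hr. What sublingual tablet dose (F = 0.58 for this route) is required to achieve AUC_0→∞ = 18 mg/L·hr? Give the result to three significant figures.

Dose = 1020 mg

Dose = CL × AUC_0→∞ / F
     = 33 × 18 / 0.58 = 1024.14 mg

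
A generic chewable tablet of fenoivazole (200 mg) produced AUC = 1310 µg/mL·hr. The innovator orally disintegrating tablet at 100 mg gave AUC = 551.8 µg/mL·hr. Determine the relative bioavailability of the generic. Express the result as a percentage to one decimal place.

F_rel = (AUC_test/D_test) / (AUC_ref/D_ref)
      = (1310/200) / (551.8/100)
      = 6.55 / 5.518 = 1.1870 = 118.70%

F_rel = 118.7%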